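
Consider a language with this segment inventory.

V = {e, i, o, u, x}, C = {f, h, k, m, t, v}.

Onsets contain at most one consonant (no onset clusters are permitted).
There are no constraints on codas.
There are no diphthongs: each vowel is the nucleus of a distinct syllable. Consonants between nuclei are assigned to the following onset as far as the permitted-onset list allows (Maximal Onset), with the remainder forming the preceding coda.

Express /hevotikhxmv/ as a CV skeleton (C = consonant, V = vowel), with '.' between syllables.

CV.CV.CVC.CVCC

Vowels present: e, o, i, x; each is a nucleus, giving 4 syllables.
Between /e/ (V1) and /o/ (V2): just /v/ — single C goes to the following onset.
Between /o/ (V2) and /i/ (V3): /t/ is a single consonant, so it becomes the next onset.
Between /i/ (V3) and /x/ (V4): /kh/ — longest licit onset from the right is /h/, leaving /k/ as coda.
Result: he.vo.tik.hxmv.
Mapping each syllable to C/V: /he/ → CV, /vo/ → CV, /tik/ → CVC, /hxmv/ → CVCC.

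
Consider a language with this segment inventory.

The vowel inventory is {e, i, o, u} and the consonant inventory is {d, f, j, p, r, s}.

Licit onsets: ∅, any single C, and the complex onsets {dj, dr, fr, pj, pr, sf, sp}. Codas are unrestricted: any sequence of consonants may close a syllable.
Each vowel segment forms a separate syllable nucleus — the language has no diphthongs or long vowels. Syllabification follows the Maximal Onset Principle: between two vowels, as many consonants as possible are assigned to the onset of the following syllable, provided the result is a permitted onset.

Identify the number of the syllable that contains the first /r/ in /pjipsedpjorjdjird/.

3

Nuclei (vowels): i, e, o, i → 4 syllables.
/i…e/ gap (V1→V2): /ps/; trying suffixes from longest down, /s/ is the first permitted one, so coda /p/ | onset /s/.
/e…o/ gap (V2→V3): cluster /dpj/ — the longest permitted-onset suffix is /pj/; onset = /pj/, preceding coda = /d/.
/o…i/ gap (V3→V4): /rjdj/; trying suffixes from longest down, /dj/ is the first permitted one, so coda /rj/ | onset /dj/.
Result: pjip.sed.pjorj.djird.
The first /r/ is in the coda of syllable 3 (/pjorj/).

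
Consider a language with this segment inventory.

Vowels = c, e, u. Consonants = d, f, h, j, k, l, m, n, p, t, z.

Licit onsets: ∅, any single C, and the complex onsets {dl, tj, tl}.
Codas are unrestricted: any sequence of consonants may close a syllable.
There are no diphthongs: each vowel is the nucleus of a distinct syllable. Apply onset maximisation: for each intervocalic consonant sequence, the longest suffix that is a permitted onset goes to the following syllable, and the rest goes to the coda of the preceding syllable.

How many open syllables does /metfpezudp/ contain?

1

Nuclei (vowels): e, e, u → 3 syllables.
V1 /e/ – V2 /e/: /tfp/ — longest licit onset from the right is /p/, leaving /tf/ as coda.
V2 /e/ – V3 /u/: /z/ is a single consonant, so it becomes the next onset.
So the parse is metf.pe.zudp.
Classifying each syllable: /metf/ (closed), /pe/ (open), /zudp/ (closed).
Open syllables: 1.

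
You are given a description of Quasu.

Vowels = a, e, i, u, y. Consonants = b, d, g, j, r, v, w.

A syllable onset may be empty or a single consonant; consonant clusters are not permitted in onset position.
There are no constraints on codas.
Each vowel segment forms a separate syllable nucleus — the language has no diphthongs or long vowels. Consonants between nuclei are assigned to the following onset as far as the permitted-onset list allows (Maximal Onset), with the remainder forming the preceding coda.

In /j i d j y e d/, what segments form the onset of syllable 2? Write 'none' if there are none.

j

Vowels present: i, y, e; each is a nucleus, giving 3 syllables.
σ1/σ2 boundary: cluster /dj/ — the longest permitted-onset suffix is /j/; onset = /j/, preceding coda = /d/.
σ2/σ3 boundary: no consonants, so the boundary falls immediately after /y/.
Result: jid.jy.ed.
Syllable 2 is /jy/: onset /j/, nucleus /y/, coda ∅.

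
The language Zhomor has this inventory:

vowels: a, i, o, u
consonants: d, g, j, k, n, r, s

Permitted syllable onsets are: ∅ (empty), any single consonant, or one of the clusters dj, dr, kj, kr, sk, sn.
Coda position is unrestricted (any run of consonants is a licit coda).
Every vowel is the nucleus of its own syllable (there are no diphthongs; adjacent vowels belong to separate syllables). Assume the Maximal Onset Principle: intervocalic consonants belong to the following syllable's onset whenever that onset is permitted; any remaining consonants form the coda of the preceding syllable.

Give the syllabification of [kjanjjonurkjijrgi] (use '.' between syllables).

The vowels are a, o, u, i, i — 5 nuclei, so 5 syllables.
Between /a/ (V1) and /o/ (V2): /njj/ splits as /nj/ + /j/ (/j/ is the longest suffix that is a licit onset).
Between /o/ (V2) and /u/ (V3): /n/ is a single consonant, so it becomes the next onset.
Between /u/ (V3) and /i/ (V4): /rkj/ — longest licit onset from the right is /kj/, leaving /r/ as coda.
Between /i/ (V4) and /i/ (V5): cluster /jrg/ — the longest permitted-onset suffix is /g/; onset = /g/, preceding coda = /jr/.

kjanj.jo.nur.kjijr.gi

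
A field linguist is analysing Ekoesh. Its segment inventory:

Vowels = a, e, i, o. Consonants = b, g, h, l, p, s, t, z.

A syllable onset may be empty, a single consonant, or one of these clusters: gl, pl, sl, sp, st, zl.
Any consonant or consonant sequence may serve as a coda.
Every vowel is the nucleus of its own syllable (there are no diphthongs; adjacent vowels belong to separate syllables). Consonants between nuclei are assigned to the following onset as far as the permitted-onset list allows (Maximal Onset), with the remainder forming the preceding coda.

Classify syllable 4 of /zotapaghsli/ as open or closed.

open

Vowels present: o, a, a, i; each is a nucleus, giving 4 syllables.
Between /o/ (V1) and /a/ (V2): just /t/ — single C goes to the following onset.
Between /a/ (V2) and /a/ (V3): /p/ → onset of the next syllable (single consonants are always licit onsets).
Between /a/ (V3) and /i/ (V4): cluster /ghsl/ — the longest permitted-onset suffix is /sl/; onset = /sl/, preceding coda = /gh/.
Syllabification: zo.ta.pagh.sli.
Syllable 4 is /sli/; it ends in its nucleus with no coda, so it is open.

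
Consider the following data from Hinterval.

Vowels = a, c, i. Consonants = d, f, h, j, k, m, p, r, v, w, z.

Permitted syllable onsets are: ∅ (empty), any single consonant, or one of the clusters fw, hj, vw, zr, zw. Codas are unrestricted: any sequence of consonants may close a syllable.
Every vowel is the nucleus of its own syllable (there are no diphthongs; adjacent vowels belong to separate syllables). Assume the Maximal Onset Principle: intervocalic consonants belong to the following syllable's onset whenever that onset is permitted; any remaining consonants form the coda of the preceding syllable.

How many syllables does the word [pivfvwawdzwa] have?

3

The vowels are i, a, a — 3 nuclei, so 3 syllables.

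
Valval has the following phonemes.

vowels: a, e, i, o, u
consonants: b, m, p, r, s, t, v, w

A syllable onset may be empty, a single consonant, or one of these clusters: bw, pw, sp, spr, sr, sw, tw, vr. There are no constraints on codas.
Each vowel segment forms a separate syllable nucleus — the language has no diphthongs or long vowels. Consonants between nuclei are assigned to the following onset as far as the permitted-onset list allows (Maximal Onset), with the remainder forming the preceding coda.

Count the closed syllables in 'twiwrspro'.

1

Vowels present: i, o; each is a nucleus, giving 2 syllables.
Between /i/ (V1) and /o/ (V2): /wrspr/; trying suffixes from longest down, /spr/ is the first permitted one, so coda /wr/ | onset /spr/.
Putting it together: twiwr.spro.
Classifying each syllable: /twiwr/ (closed), /spro/ (open).
Closed syllables: 1.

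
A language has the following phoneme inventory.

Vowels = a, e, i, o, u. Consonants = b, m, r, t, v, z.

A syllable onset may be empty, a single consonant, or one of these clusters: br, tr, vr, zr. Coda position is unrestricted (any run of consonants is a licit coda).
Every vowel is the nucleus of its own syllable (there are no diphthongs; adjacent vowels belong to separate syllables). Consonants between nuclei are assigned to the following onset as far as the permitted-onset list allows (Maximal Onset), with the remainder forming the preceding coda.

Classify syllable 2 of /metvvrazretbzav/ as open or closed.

open

The vowels are e, a, e, a — 4 nuclei, so 4 syllables.
/e…a/ gap (V1→V2): cluster /tvvr/ — the longest permitted-onset suffix is /vr/; onset = /vr/, preceding coda = /tv/.
/a…e/ gap (V2→V3): cluster /zr/ — /zr/ is itself a permitted onset, so the whole cluster goes right; preceding coda = ∅.
/e…a/ gap (V3→V4): /tbz/ splits as /tb/ + /z/ (/z/ is the longest suffix that is a licit onset).
So the parse is metv.vra.zretb.zav.
Syllable 2 is /vra/; it ends in its nucleus with no coda, so it is open.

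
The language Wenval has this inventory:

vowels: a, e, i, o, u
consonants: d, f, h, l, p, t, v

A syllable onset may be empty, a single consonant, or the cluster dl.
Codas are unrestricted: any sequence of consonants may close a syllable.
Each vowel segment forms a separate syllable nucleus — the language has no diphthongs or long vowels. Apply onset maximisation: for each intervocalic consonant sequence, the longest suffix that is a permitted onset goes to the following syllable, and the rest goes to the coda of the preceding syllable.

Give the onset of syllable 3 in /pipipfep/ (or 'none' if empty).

f

The vowels are i, i, e — 3 nuclei, so 3 syllables.
/i…i/ gap (V1→V2): just /p/ — single C goes to the following onset.
/i…e/ gap (V2→V3): /pf/; trying suffixes from longest down, /f/ is the first permitted one, so coda /p/ | onset /f/.
Putting it together: pi.pip.fep.
Syllable 3 is /fep/: onset /f/, nucleus /e/, coda /p/.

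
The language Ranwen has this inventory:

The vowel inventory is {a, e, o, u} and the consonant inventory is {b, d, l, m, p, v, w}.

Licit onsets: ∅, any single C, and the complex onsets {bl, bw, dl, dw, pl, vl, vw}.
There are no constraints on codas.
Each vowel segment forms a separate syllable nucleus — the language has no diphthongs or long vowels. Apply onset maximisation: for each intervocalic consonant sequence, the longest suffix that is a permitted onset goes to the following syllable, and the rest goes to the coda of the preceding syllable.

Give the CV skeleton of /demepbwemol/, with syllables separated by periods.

Nuclei (vowels): e, e, e, o → 4 syllables.
Between /e/ (V1) and /e/ (V2): just /m/ — single C goes to the following onset.
Between /e/ (V2) and /e/ (V3): cluster /pbw/ — the longest permitted-onset suffix is /bw/; onset = /bw/, preceding coda = /p/.
Between /e/ (V3) and /o/ (V4): /m/ is a single consonant, so it becomes the next onset.
Result: de.mep.bwe.mol.
Mapping each syllable to C/V: /de/ → CV, /mep/ → CVC, /bwe/ → CCV, /mol/ → CVC.

CV.CVC.CCV.CVC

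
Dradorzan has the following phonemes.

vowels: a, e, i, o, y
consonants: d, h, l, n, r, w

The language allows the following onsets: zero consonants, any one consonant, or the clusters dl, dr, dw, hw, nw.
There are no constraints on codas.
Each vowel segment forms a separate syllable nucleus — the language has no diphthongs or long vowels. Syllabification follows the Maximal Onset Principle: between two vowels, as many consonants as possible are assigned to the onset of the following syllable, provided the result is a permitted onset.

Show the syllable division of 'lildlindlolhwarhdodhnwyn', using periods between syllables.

Vowels present: i, i, o, a, o, y; each is a nucleus, giving 6 syllables.
σ1/σ2 boundary: /ldl/ splits as /l/ + /dl/ (/dl/ is the longest suffix that is a licit onset).
σ2/σ3 boundary: /ndl/ splits as /n/ + /dl/ (/dl/ is the longest suffix that is a licit onset).
σ3/σ4 boundary: /lhw/ splits as /l/ + /hw/ (/hw/ is the longest suffix that is a licit onset).
σ4/σ5 boundary: /rhd/ — longest licit onset from the right is /d/, leaving /rh/ as coda.
σ5/σ6 boundary: /dhnw/ — longest licit onset from the right is /nw/, leaving /dh/ as coda.

lil.dlin.dlol.hwarh.dodh.nwyn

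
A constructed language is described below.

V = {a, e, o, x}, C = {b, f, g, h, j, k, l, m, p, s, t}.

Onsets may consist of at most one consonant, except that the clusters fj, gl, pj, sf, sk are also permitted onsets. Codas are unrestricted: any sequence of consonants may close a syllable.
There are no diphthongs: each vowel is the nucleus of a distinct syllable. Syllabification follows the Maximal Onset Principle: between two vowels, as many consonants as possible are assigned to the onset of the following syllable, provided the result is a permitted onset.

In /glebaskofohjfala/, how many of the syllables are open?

5

Nuclei (vowels): e, a, o, o, a, a → 6 syllables.
V1 /e/ – V2 /a/: /b/ → onset of the next syllable (single consonants are always licit onsets).
V2 /a/ – V3 /o/: /sk/ is a licit onset in full, so it all attaches to the next syllable.
V3 /o/ – V4 /o/: /f/ → onset of the next syllable (single consonants are always licit onsets).
V4 /o/ – V5 /a/: /hjf/ — longest licit onset from the right is /f/, leaving /hj/ as coda.
V5 /a/ – V6 /a/: /l/ is a single consonant, so it becomes the next onset.
Result: gle.ba.sko.fohj.fa.la.
Classifying each syllable: /gle/ (open), /ba/ (open), /sko/ (open), /fohj/ (closed), /fa/ (open), /la/ (open).
Open syllables: 5.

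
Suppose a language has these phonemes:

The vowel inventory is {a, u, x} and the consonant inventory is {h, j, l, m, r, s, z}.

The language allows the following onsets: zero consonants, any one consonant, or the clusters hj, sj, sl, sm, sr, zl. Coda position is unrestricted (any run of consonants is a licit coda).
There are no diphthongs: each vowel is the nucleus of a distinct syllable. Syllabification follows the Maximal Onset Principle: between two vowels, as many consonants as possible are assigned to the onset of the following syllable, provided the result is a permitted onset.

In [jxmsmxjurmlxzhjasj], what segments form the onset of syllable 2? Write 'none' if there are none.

The vowels are x, x, u, x, a — 5 nuclei, so 5 syllables.
/x…x/ gap (V1→V2): cluster /msm/ — the longest permitted-onset suffix is /sm/; onset = /sm/, preceding coda = /m/.
/x…u/ gap (V2→V3): /j/ is a single consonant, so it becomes the next onset.
/u…x/ gap (V3→V4): cluster /rml/ — the longest permitted-onset suffix is /l/; onset = /l/, preceding coda = /rm/.
/x…a/ gap (V4→V5): /zhj/; trying suffixes from longest down, /hj/ is the first permitted one, so coda /z/ | onset /hj/.
Result: jxm.smx.jurm.lxz.hjasj.
Syllable 2 is /smx/: onset /sm/, nucleus /x/, coda ∅.

sm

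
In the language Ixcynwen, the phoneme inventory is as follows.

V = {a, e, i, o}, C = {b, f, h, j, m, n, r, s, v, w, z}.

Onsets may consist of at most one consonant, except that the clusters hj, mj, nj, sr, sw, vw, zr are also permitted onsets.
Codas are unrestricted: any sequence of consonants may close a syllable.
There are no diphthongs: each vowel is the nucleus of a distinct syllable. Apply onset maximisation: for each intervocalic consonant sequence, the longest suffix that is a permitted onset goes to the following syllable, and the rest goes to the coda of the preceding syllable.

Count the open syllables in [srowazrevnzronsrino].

4

Vowels present: o, a, e, o, i, o; each is a nucleus, giving 6 syllables.
Between /o/ (V1) and /a/ (V2): just /w/ — single C goes to the following onset.
Between /a/ (V2) and /e/ (V3): cluster /zr/ — /zr/ is itself a permitted onset, so the whole cluster goes right; preceding coda = ∅.
Between /e/ (V3) and /o/ (V4): /vnzr/; trying suffixes from longest down, /zr/ is the first permitted one, so coda /vn/ | onset /zr/.
Between /o/ (V4) and /i/ (V5): /nsr/; trying suffixes from longest down, /sr/ is the first permitted one, so coda /n/ | onset /sr/.
Between /i/ (V5) and /o/ (V6): /n/ → onset of the next syllable (single consonants are always licit onsets).
Putting it together: sro.wa.zrevn.zron.sri.no.
Classifying each syllable: /sro/ (open), /wa/ (open), /zrevn/ (closed), /zron/ (closed), /sri/ (open), /no/ (open).
Open syllables: 4.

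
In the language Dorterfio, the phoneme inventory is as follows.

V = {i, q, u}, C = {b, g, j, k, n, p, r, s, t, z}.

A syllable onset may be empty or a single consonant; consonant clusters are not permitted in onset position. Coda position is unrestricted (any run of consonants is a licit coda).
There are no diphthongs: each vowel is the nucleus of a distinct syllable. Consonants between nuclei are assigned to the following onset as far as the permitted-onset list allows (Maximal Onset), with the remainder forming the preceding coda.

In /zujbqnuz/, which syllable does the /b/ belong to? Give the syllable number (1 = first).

2

The vowels are u, q, u — 3 nuclei, so 3 syllables.
V1 /u/ – V2 /q/: /jb/; trying suffixes from longest down, /b/ is the first permitted one, so coda /j/ | onset /b/.
V2 /q/ – V3 /u/: just /n/ — single C goes to the following onset.
Result: zuj.bq.nuz.
The /b/ is in the onset of syllable 2 (/bq/).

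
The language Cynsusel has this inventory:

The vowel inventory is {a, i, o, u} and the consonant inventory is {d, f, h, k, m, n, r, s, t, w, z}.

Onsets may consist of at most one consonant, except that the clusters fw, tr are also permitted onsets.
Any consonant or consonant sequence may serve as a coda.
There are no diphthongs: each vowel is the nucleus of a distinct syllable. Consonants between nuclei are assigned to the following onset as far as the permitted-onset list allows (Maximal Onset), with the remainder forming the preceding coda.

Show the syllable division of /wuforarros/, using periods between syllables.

Vowels present: u, o, a, o; each is a nucleus, giving 4 syllables.
Between /u/ (V1) and /o/ (V2): /f/ → onset of the next syllable (single consonants are always licit onsets).
Between /o/ (V2) and /a/ (V3): just /r/ — single C goes to the following onset.
Between /a/ (V3) and /o/ (V4): /rr/ — longest licit onset from the right is /r/, leaving /r/ as coda.

wu.fo.rar.ros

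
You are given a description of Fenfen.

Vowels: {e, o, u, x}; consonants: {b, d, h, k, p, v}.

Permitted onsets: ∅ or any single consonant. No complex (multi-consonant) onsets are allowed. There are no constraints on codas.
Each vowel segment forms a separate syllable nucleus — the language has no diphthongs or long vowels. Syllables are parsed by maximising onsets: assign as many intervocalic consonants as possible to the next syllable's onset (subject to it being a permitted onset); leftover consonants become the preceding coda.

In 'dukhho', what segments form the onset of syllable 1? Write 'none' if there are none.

d

Nuclei (vowels): u, o → 2 syllables.
/u…o/ gap (V1→V2): /khh/; trying suffixes from longest down, /h/ is the first permitted one, so coda /kh/ | onset /h/.
Result: dukh.ho.
Syllable 1 is /dukh/: onset /d/, nucleus /u/, coda /kh/.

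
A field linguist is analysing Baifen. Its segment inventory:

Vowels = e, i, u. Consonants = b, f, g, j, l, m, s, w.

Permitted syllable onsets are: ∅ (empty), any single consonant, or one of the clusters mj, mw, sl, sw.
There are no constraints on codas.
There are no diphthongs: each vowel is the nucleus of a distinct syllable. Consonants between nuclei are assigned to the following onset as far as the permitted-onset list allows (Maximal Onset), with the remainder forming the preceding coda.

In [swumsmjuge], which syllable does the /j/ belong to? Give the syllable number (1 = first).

Nuclei (vowels): u, u, e → 3 syllables.
σ1/σ2 boundary: cluster /msmj/ — the longest permitted-onset suffix is /mj/; onset = /mj/, preceding coda = /ms/.
σ2/σ3 boundary: /g/ → onset of the next syllable (single consonants are always licit onsets).
Putting it together: swums.mju.ge.
The /j/ is in the onset of syllable 2 (/mju/).

2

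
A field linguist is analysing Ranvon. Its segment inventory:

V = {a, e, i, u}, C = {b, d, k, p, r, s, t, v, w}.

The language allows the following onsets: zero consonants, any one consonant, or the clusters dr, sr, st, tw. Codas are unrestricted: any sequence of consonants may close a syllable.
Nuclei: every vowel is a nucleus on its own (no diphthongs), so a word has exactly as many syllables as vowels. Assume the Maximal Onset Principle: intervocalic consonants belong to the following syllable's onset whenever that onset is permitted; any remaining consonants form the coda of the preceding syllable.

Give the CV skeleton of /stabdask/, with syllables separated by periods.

The vowels are a, a — 2 nuclei, so 2 syllables.
σ1/σ2 boundary: /bd/ splits as /b/ + /d/ (/d/ is the longest suffix that is a licit onset).
Putting it together: stab.dask.
Mapping each syllable to C/V: /stab/ → CCVC, /dask/ → CVCC.

CCVC.CVCC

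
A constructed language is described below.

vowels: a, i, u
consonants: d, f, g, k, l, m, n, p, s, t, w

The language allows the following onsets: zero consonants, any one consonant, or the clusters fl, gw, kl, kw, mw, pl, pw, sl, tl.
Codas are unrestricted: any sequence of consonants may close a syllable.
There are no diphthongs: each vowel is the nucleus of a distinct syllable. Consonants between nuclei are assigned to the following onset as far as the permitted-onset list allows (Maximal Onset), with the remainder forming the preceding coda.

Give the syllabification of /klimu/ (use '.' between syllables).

kli.mu

Nuclei (vowels): i, u → 2 syllables.
V1 /i/ – V2 /u/: /m/ → onset of the next syllable (single consonants are always licit onsets).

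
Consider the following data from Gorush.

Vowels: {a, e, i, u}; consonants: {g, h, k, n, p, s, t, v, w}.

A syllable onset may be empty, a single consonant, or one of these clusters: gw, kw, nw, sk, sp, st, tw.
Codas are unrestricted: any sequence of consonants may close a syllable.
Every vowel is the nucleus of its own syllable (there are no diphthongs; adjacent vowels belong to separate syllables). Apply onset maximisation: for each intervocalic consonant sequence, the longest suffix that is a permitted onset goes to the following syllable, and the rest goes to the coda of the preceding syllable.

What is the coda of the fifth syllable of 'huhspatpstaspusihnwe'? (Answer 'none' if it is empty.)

Vowels present: u, a, a, u, i, e; each is a nucleus, giving 6 syllables.
Between /u/ (V1) and /a/ (V2): /hsp/; trying suffixes from longest down, /sp/ is the first permitted one, so coda /h/ | onset /sp/.
Between /a/ (V2) and /a/ (V3): /tpst/ splits as /tp/ + /st/ (/st/ is the longest suffix that is a licit onset).
Between /a/ (V3) and /u/ (V4): /sp/ is a licit onset in full, so it all attaches to the next syllable.
Between /u/ (V4) and /i/ (V5): /s/ → onset of the next syllable (single consonants are always licit onsets).
Between /i/ (V5) and /e/ (V6): /hnw/ splits as /h/ + /nw/ (/nw/ is the longest suffix that is a licit onset).
So the parse is huh.spatp.sta.spu.sih.nwe.
Syllable 5 is /sih/: onset /s/, nucleus /i/, coda /h/.

h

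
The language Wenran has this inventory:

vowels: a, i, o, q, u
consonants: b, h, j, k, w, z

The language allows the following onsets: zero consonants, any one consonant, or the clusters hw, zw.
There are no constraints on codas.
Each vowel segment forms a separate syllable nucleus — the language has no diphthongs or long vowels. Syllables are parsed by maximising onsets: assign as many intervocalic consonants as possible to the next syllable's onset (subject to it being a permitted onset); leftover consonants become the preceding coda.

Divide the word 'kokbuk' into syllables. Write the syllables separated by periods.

The vowels are o, u — 2 nuclei, so 2 syllables.
Between /o/ (V1) and /u/ (V2): /kb/; trying suffixes from longest down, /b/ is the first permitted one, so coda /k/ | onset /b/.

kok.buk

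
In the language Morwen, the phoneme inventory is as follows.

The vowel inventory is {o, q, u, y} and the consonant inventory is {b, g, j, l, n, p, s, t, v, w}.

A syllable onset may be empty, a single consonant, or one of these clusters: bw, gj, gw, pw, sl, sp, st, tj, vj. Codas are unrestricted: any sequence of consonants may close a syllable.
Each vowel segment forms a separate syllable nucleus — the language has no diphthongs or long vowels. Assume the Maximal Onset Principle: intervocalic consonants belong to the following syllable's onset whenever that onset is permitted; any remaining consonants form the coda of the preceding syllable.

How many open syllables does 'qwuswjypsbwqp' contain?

1

Vowels present: q, u, y, q; each is a nucleus, giving 4 syllables.
σ1/σ2 boundary: just /w/ — single C goes to the following onset.
σ2/σ3 boundary: /swj/ — longest licit onset from the right is /j/, leaving /sw/ as coda.
σ3/σ4 boundary: /psbw/ splits as /ps/ + /bw/ (/bw/ is the longest suffix that is a licit onset).
So the parse is q.wusw.jyps.bwqp.
Classifying each syllable: /q/ (open), /wusw/ (closed), /jyps/ (closed), /bwqp/ (closed).
Open syllables: 1.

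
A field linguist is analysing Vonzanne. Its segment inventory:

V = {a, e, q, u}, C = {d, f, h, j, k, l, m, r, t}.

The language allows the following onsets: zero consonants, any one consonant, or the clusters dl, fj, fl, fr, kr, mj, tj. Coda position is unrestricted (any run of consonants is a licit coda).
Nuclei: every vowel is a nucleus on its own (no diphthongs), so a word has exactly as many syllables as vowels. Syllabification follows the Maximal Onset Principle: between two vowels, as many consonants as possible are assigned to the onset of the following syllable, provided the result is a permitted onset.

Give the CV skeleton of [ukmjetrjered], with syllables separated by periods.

VC.CCVCC.CV.CVC

Nuclei (vowels): u, e, e, e → 4 syllables.
σ1/σ2 boundary: /kmj/; trying suffixes from longest down, /mj/ is the first permitted one, so coda /k/ | onset /mj/.
σ2/σ3 boundary: /trj/ splits as /tr/ + /j/ (/j/ is the longest suffix that is a licit onset).
σ3/σ4 boundary: /r/ → onset of the next syllable (single consonants are always licit onsets).
Syllabification: uk.mjetr.je.red.
Mapping each syllable to C/V: /uk/ → VC, /mjetr/ → CCVCC, /je/ → CV, /red/ → CVC.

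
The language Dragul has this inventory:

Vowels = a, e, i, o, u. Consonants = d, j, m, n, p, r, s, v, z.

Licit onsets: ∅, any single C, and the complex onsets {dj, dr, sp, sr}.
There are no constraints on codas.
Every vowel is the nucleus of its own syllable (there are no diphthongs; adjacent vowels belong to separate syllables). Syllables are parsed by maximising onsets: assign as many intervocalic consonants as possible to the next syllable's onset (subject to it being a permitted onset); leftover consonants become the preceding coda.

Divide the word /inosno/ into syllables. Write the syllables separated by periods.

i.nos.no

Vowels present: i, o, o; each is a nucleus, giving 3 syllables.
σ1/σ2 boundary: just /n/ — single C goes to the following onset.
σ2/σ3 boundary: /sn/ — longest licit onset from the right is /n/, leaving /s/ as coda.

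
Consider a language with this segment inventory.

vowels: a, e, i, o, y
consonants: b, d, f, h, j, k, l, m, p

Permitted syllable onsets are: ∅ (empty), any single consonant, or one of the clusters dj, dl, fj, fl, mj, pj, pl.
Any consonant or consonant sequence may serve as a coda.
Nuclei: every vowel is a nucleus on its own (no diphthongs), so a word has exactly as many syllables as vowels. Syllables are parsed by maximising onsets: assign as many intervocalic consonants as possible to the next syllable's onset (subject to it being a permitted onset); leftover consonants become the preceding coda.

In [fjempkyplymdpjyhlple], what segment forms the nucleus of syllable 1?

Nuclei (vowels): e, y, y, y, e → 5 syllables.
The first nucleus (vowel 1 from the left) is /e/.

e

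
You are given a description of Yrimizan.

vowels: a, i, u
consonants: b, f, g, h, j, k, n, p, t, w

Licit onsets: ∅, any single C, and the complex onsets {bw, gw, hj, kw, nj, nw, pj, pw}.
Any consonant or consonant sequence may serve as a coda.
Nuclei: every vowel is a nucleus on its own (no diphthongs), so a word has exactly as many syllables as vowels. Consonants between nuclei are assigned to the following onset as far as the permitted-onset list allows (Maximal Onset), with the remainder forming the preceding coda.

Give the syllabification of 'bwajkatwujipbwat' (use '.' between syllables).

bwaj.kat.wu.jip.bwat

Nuclei (vowels): a, a, u, i, a → 5 syllables.
Between /a/ (V1) and /a/ (V2): /jk/ — longest licit onset from the right is /k/, leaving /j/ as coda.
Between /a/ (V2) and /u/ (V3): /tw/; trying suffixes from longest down, /w/ is the first permitted one, so coda /t/ | onset /w/.
Between /u/ (V3) and /i/ (V4): /j/ is a single consonant, so it becomes the next onset.
Between /i/ (V4) and /a/ (V5): /pbw/ splits as /p/ + /bw/ (/bw/ is the longest suffix that is a licit onset).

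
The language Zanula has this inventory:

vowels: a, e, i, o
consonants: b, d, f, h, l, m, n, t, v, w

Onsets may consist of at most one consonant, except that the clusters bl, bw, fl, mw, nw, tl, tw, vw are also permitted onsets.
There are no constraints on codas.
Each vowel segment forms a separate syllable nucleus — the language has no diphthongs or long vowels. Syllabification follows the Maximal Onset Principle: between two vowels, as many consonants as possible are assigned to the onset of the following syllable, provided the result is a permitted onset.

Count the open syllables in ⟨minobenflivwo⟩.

4

Vowels present: i, o, e, i, o; each is a nucleus, giving 5 syllables.
V1 /i/ – V2 /o/: just /n/ — single C goes to the following onset.
V2 /o/ – V3 /e/: /b/ is a single consonant, so it becomes the next onset.
V3 /e/ – V4 /i/: cluster /nfl/ — the longest permitted-onset suffix is /fl/; onset = /fl/, preceding coda = /n/.
V4 /i/ – V5 /o/: /vw/ is a licit onset in full, so it all attaches to the next syllable.
So the parse is mi.no.ben.fli.vwo.
Classifying each syllable: /mi/ (open), /no/ (open), /ben/ (closed), /fli/ (open), /vwo/ (open).
Open syllables: 4.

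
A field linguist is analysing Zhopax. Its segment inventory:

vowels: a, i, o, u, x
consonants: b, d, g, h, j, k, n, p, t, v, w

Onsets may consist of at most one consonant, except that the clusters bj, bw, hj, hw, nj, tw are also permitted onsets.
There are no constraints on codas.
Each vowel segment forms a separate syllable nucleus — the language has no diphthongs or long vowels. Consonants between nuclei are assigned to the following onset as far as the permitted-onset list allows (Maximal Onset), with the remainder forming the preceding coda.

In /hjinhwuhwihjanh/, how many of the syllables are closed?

Vowels present: i, u, i, a; each is a nucleus, giving 4 syllables.
/i…u/ gap (V1→V2): cluster /nhw/ — the longest permitted-onset suffix is /hw/; onset = /hw/, preceding coda = /n/.
/u…i/ gap (V2→V3): /hw/ — entire cluster is a permitted onset → onset /hw/, coda ∅.
/i…a/ gap (V3→V4): cluster /hj/ — /hj/ is itself a permitted onset, so the whole cluster goes right; preceding coda = ∅.
Result: hjin.hwu.hwi.hjanh.
Classifying each syllable: /hjin/ (closed), /hwu/ (open), /hwi/ (open), /hjanh/ (closed).
Closed syllables: 2.

2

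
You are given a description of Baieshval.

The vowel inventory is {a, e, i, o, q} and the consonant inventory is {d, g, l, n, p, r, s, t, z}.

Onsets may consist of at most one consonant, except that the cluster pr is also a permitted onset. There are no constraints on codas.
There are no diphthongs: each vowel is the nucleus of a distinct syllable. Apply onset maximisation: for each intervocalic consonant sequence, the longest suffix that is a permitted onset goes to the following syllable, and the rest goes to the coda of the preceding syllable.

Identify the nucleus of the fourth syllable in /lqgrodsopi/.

Nuclei (vowels): q, o, o, i → 4 syllables.
The fourth nucleus (vowel 4 from the left) is /i/.

i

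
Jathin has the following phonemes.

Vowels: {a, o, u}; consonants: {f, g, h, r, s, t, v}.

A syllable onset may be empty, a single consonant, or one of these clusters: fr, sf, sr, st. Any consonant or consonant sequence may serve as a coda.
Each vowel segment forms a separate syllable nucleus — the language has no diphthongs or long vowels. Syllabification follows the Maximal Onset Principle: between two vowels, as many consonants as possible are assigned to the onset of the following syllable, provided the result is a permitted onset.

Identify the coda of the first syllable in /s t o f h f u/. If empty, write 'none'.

The vowels are o, u — 2 nuclei, so 2 syllables.
/o…u/ gap (V1→V2): /fhf/ — longest licit onset from the right is /f/, leaving /fh/ as coda.
Syllabification: stofh.fu.
Syllable 1 is /stofh/: onset /st/, nucleus /o/, coda /fh/.

fh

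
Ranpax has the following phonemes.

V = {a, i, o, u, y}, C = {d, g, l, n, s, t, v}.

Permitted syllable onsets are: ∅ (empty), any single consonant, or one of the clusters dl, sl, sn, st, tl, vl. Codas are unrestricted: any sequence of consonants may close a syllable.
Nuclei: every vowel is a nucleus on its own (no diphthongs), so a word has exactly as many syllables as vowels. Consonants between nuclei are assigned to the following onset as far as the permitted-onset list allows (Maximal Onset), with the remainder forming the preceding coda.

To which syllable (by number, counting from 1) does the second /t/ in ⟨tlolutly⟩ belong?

The vowels are o, u, y — 3 nuclei, so 3 syllables.
/o…u/ gap (V1→V2): just /l/ — single C goes to the following onset.
/u…y/ gap (V2→V3): /tl/ is a licit onset in full, so it all attaches to the next syllable.
Result: tlo.lu.tly.
The second /t/ is in the onset of syllable 3 (/tly/).

3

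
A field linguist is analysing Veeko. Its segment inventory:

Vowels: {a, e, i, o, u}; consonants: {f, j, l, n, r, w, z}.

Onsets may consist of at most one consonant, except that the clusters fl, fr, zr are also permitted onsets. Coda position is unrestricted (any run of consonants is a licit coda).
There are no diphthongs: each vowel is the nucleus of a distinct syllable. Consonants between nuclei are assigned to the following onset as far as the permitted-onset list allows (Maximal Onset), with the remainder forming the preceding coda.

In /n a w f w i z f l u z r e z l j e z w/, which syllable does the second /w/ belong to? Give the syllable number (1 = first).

2

Vowels present: a, i, u, e, e; each is a nucleus, giving 5 syllables.
σ1/σ2 boundary: /wfw/ splits as /wf/ + /w/ (/w/ is the longest suffix that is a licit onset).
σ2/σ3 boundary: /zfl/ splits as /z/ + /fl/ (/fl/ is the longest suffix that is a licit onset).
σ3/σ4 boundary: cluster /zr/ — /zr/ is itself a permitted onset, so the whole cluster goes right; preceding coda = ∅.
σ4/σ5 boundary: /zlj/; trying suffixes from longest down, /j/ is the first permitted one, so coda /zl/ | onset /j/.
Syllabification: nawf.wiz.flu.zrezl.jezw.
The second /w/ is in the onset of syllable 2 (/wiz/).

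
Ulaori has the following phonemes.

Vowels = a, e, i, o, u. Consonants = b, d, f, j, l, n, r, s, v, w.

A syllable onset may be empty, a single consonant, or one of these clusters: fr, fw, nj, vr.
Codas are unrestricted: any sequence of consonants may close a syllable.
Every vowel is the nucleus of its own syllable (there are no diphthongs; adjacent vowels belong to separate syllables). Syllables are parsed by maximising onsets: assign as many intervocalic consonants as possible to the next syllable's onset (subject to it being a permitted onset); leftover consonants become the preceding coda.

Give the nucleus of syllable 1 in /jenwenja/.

e

The vowels are e, e, a — 3 nuclei, so 3 syllables.
The first nucleus (vowel 1 from the left) is /e/.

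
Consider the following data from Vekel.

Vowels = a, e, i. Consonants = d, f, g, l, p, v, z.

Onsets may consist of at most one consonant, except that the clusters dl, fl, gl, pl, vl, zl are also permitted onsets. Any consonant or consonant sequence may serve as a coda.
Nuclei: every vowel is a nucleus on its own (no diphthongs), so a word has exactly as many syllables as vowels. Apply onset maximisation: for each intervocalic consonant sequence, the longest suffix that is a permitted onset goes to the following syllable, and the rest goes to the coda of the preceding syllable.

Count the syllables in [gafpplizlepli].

4

Nuclei (vowels): a, i, e, i → 4 syllables.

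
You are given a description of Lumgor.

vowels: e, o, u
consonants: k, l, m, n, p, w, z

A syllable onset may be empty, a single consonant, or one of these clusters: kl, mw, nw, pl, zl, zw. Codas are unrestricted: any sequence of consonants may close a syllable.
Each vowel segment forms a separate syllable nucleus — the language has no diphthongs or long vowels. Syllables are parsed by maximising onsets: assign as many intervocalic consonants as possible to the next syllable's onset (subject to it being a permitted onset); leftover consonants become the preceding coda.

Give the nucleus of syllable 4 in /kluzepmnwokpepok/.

Vowels present: u, e, o, e, o; each is a nucleus, giving 5 syllables.
The fourth nucleus (vowel 4 from the left) is /e/.

e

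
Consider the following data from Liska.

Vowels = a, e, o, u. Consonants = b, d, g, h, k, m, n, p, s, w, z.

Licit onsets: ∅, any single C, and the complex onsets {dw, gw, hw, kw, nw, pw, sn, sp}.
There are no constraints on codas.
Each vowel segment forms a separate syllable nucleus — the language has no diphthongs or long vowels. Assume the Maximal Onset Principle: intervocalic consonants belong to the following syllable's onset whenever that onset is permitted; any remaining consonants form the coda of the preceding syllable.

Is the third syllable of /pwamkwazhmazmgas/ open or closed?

Nuclei (vowels): a, a, a, a → 4 syllables.
/a…a/ gap (V1→V2): /mkw/ — longest licit onset from the right is /kw/, leaving /m/ as coda.
/a…a/ gap (V2→V3): /zhm/ splits as /zh/ + /m/ (/m/ is the longest suffix that is a licit onset).
/a…a/ gap (V3→V4): cluster /zmg/ — the longest permitted-onset suffix is /g/; onset = /g/, preceding coda = /zm/.
So the parse is pwam.kwazh.mazm.gas.
Syllable 3 is /mazm/ with coda /zm/, so it is closed.

closed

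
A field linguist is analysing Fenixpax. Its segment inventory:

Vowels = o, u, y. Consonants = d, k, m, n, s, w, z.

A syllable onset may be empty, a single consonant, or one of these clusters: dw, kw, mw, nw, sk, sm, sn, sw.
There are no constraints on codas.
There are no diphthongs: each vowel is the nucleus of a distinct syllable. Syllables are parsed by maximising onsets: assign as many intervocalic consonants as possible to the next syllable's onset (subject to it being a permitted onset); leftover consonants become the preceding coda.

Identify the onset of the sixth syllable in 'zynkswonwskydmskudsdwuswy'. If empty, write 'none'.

Vowels present: y, o, y, u, u, y; each is a nucleus, giving 6 syllables.
σ1/σ2 boundary: /nksw/ splits as /nk/ + /sw/ (/sw/ is the longest suffix that is a licit onset).
σ2/σ3 boundary: /nwsk/; trying suffixes from longest down, /sk/ is the first permitted one, so coda /nw/ | onset /sk/.
σ3/σ4 boundary: /dmsk/ — longest licit onset from the right is /sk/, leaving /dm/ as coda.
σ4/σ5 boundary: cluster /dsdw/ — the longest permitted-onset suffix is /dw/; onset = /dw/, preceding coda = /ds/.
σ5/σ6 boundary: /sw/ is a licit onset in full, so it all attaches to the next syllable.
Syllabification: zynk.swonw.skydm.skuds.dwu.swy.
Syllable 6 is /swy/: onset /sw/, nucleus /y/, coda ∅.

sw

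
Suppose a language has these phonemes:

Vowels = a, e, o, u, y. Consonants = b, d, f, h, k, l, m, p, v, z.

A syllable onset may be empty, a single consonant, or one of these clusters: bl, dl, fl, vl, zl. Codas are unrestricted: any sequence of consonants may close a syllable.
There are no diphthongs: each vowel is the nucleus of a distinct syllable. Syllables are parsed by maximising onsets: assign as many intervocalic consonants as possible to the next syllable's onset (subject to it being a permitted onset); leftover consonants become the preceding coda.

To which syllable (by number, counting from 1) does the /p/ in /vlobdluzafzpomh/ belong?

The vowels are o, u, a, o — 4 nuclei, so 4 syllables.
σ1/σ2 boundary: /bdl/ splits as /b/ + /dl/ (/dl/ is the longest suffix that is a licit onset).
σ2/σ3 boundary: just /z/ — single C goes to the following onset.
σ3/σ4 boundary: /fzp/ splits as /fz/ + /p/ (/p/ is the longest suffix that is a licit onset).
So the parse is vlob.dlu.zafz.pomh.
The /p/ is in the onset of syllable 4 (/pomh/).

4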